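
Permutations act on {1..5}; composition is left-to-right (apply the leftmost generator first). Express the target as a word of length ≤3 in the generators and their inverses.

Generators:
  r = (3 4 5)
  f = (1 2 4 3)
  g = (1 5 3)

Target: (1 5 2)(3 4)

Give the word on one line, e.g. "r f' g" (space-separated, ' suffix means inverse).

  after r': (3 5 4)
  after g: (1 5 4)
  after f': (1 5 2)(3 4)

r' g f'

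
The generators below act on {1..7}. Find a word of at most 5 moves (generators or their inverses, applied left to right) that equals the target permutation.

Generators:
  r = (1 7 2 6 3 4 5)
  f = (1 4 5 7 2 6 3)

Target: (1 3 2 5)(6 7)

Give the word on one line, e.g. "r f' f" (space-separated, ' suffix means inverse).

r' f r' f'

  after r': (1 5 4 3 6 2 7)
  after f: (1 7 4)
  after r': (2 7 3 6)(4 5)
  after f': (1 3 2 5)(6 7)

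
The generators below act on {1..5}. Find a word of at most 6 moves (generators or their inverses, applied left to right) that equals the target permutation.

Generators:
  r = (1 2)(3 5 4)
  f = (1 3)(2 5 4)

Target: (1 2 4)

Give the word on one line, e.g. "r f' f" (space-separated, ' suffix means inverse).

  after r': (1 2)(3 4 5)
  after f: (1 5)(2 3)
  after r: (1 4 3)(2 5)
  after f: (1 2 4)

r' f r f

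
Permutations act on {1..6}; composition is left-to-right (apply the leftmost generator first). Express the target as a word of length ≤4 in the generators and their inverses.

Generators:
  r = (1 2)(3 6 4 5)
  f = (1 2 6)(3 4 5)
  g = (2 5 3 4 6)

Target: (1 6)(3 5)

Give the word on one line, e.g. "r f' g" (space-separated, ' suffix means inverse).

r r g' f'

  after r: (1 2)(3 6 4 5)
  after r: (3 4)(5 6)
  after g': (2 6)(4 5)
  after f': (1 6)(3 5)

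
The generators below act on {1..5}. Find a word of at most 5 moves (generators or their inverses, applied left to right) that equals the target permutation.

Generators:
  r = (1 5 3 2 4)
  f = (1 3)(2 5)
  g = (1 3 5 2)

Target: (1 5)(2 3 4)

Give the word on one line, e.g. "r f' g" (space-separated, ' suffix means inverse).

  after r': (1 4 2 3 5)
  after r': (1 2 5 4 3)
  after r': (1 3 4 5 2)
  after g: (1 5)(2 3 4)

r' r' r' g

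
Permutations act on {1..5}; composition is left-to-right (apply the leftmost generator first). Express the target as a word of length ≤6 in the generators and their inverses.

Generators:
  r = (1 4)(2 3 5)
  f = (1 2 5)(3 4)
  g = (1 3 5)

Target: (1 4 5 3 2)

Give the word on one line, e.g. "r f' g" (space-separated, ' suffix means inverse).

  after g': (1 5 3)
  after r': (1 3 4)(2 5)
  after f: (1 4 2)
  after r: (2 4 3 5)
  after r: (1 4 5 3 2)

g' r' f r r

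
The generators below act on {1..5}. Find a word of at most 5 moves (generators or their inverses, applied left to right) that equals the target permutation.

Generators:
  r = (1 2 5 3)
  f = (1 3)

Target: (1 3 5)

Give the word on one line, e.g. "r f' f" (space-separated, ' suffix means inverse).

  after r': (1 3 5 2)
  after r': (1 5)(2 3)
  after f: (1 5 3 2)
  after r: (1 3 5)

r' r' f r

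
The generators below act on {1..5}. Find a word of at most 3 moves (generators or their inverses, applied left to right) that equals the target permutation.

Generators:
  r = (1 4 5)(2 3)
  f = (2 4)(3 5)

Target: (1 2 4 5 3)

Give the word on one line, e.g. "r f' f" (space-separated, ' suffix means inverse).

r' f' r'

  after r': (1 5 4)(2 3)
  after f': (1 3 4)(2 5)
  after r': (1 2 4 5 3)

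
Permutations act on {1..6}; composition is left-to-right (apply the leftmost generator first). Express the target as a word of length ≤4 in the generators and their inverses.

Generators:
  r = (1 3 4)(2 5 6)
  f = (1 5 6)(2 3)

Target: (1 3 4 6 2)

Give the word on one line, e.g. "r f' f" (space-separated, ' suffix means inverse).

  after r': (1 4 3)(2 6 5)
  after r': (1 3 4)(2 5 6)
  after f: (1 2 6 3 4 5)
  after f: (1 3 4 6 2)

r' r' f f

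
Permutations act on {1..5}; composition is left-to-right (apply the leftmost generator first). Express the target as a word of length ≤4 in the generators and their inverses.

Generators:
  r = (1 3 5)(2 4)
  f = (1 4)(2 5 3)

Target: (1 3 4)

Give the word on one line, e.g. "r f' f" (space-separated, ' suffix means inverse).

  after r: (1 3 5)(2 4)
  after f: (1 2)(4 5)
  after f: (1 5)(2 4 3)
  after r': (1 3 4)

r f f r'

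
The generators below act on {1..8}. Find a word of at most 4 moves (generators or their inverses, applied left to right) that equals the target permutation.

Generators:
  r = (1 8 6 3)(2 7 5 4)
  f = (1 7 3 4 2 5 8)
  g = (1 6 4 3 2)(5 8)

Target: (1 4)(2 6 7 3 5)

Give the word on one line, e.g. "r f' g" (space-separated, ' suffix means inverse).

  after r': (1 3 6 8)(2 4 5 7)
  after g: (1 2 3 4 8 6 5 7)
  after r': (1 4)(2 6 7 3 5)

r' g r'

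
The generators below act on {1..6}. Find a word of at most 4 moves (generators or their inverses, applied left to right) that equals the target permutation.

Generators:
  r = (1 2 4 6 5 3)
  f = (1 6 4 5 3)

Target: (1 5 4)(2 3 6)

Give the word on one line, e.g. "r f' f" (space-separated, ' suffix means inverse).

r' r'

  after r': (1 3 5 6 4 2)
  after r': (1 5 4)(2 3 6)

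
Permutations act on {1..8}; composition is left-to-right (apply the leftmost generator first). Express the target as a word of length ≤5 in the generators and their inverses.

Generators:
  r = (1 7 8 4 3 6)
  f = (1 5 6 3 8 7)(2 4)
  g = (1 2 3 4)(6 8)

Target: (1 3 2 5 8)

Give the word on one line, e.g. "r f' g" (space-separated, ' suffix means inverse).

r' r' g' f g'

  after r': (1 6 3 4 8 7)
  after r': (1 3 8)(4 7 6)
  after g': (1 2)(3 6)(4 7 8)
  after f: (1 4)(2 5 6 8)
  after g': (1 3 2 5 8)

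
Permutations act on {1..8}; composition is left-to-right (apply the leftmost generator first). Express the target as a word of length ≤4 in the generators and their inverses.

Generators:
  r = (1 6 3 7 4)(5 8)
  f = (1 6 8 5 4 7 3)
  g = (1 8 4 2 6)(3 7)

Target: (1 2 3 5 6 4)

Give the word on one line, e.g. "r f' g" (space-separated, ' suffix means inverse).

  after g: (1 8 4 2 6)(3 7)
  after f': (1 6 3 4 2)(5 8)
  after g': (1 2 6 7 3 8 5)
  after r: (1 2 3 5 6 4)

g f' g' r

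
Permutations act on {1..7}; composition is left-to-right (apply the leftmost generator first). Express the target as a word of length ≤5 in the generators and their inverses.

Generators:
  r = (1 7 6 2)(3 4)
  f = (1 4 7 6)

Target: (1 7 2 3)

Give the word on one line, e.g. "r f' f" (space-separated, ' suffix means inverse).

  after r: (1 7 6 2)(3 4)
  after f: (1 6 2 4 3 7)
  after r': (1 7 2 3)

r f r'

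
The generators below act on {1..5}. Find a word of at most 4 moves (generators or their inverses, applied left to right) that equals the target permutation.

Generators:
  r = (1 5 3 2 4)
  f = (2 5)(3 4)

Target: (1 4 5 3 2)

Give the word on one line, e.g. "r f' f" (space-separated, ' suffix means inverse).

  after f': (2 5)(3 4)
  after r': (1 4 5 3 2)

f' r'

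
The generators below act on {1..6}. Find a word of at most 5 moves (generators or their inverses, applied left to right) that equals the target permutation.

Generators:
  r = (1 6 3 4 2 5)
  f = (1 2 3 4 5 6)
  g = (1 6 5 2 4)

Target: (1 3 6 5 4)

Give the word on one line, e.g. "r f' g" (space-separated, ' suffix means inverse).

f f g'

  after f: (1 2 3 4 5 6)
  after f: (1 3 5)(2 4 6)
  after g': (1 3 6 5 4)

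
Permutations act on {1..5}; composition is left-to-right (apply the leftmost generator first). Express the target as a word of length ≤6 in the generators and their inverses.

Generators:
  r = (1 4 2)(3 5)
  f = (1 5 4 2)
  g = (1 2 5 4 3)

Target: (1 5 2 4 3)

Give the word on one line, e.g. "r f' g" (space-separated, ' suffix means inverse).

  after f': (1 2 4 5)
  after g': (2 5 3 4)
  after r: (1 4)(2 3)
  after g': (1 5 2 4 3)

f' g' r g'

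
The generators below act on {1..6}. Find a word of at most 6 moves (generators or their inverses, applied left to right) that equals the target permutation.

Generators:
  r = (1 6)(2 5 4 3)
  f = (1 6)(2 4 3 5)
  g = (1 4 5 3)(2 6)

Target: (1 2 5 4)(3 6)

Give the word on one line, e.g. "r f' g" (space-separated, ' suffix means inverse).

  after f': (1 6)(2 5 3 4)
  after g': (1 2 4 6 3)
  after r: (1 5 4)(2 3 6)
  after r: (1 4 6 5 3)
  after f': (1 2 5 4)(3 6)

f' g' r r f'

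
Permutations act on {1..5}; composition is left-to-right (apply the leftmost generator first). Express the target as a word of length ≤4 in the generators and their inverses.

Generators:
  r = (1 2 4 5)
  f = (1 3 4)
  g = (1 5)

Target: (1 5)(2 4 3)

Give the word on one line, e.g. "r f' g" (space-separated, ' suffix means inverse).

g' f' r g

  after g': (1 5)
  after f': (1 5 4 3)
  after r: (2 4 3)
  after g: (1 5)(2 4 3)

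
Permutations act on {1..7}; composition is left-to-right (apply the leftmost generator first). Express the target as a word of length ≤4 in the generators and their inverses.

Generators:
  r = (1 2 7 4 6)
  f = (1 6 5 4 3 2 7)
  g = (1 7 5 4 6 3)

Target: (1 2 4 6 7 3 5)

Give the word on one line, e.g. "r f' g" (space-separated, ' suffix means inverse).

  after f': (1 7 2 3 4 5 6)
  after f': (1 2 4 6 7 3 5)

f' f'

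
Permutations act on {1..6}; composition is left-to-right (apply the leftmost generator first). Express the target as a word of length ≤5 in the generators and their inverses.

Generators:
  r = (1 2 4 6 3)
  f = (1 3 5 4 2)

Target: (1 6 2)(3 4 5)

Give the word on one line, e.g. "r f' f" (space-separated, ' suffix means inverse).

  after r: (1 2 4 6 3)
  after f': (1 4 6)(2 5 3)
  after r': (1 2 5 6 3)
  after f': (1 4 5 6)(2 3)
  after r: (1 6 2)(3 4 5)

r f' r' f' r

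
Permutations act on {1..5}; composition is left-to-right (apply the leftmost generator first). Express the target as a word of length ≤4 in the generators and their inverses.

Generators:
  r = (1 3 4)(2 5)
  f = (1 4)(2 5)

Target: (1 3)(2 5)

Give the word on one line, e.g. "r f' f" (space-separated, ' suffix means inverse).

  after r': (1 4 3)(2 5)
  after f: (3 4)
  after r: (1 3)(2 5)

r' f r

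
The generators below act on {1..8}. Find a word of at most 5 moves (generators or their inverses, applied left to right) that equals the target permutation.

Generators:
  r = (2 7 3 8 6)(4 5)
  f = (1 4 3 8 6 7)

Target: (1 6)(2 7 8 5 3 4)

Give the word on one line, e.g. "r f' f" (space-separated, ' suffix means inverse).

  after f': (1 7 6 8 3 4)
  after f': (1 6 3)(4 7 8)
  after r': (1 8 5 4 2 6 7 3)
  after f: (1 6)(2 7 8 5 3 4)

f' f' r' f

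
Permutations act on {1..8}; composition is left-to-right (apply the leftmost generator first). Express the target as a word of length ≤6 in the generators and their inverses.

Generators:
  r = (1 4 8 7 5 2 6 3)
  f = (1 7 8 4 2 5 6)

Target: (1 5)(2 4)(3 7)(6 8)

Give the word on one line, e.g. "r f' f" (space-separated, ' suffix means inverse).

  after r: (1 4 8 7 5 2 6 3)
  after r: (1 8 5 6)(2 3 4 7)
  after r: (1 7 6 4 5 3 8 2)
  after r: (1 5)(2 4)(3 7)(6 8)

r r r r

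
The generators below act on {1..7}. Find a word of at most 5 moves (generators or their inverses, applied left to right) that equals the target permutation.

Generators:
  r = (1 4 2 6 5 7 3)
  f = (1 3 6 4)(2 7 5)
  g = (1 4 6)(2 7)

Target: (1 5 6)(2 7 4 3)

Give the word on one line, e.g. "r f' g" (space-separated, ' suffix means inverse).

  after r': (1 3 7 5 6 2 4)
  after g': (1 3 2)(4 6 7 5)
  after g': (1 3 7 5)(2 6)
  after r': (1 7 6 4)(3 5)
  after f: (1 5 6)(2 7 4 3)

r' g' g' r' f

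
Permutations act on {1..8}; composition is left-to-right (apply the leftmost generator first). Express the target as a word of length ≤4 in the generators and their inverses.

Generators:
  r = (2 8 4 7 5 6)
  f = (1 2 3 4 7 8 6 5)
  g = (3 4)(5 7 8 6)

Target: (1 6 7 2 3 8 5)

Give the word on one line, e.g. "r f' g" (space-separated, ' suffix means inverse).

f r'

  after f: (1 2 3 4 7 8 6 5)
  after r': (1 6 7 2 3 8 5)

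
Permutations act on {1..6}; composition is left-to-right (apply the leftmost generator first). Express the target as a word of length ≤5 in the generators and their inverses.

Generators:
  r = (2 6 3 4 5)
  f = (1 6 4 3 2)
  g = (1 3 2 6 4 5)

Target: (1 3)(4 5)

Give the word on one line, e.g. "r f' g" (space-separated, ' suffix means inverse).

f f r'

  after f: (1 6 4 3 2)
  after f: (1 4 2 6 3)
  after r': (1 3)(4 5)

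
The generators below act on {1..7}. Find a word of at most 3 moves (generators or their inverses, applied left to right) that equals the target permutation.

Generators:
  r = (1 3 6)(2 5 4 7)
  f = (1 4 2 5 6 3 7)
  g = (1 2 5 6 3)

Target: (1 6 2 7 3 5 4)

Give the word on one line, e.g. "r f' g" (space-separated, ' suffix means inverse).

  after g': (1 3 6 5 2)
  after f': (1 6 2 7 3 5 4)

g' f'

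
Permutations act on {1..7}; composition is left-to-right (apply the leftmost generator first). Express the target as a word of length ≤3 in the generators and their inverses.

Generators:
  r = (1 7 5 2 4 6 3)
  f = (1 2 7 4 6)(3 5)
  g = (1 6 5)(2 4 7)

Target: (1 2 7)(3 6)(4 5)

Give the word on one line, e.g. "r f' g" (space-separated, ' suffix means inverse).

r g

  after r: (1 7 5 2 4 6 3)
  after g: (1 2 7)(3 6)(4 5)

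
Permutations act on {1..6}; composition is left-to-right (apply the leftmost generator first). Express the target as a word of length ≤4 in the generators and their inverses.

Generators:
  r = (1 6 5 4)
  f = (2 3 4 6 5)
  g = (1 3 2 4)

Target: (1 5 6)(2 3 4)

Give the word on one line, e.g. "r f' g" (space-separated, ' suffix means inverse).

g' r'

  after g': (1 4 2 3)
  after r': (1 5 6)(2 3 4)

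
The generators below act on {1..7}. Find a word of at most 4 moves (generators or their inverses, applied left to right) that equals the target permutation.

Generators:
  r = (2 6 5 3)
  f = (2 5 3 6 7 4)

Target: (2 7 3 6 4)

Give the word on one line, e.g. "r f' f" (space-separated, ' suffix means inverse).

  after f: (2 5 3 6 7 4)
  after r': (2 6 7 4 3)
  after f: (2 7)(3 5)(4 6)
  after r': (2 7 3 6 4)

f r' f r'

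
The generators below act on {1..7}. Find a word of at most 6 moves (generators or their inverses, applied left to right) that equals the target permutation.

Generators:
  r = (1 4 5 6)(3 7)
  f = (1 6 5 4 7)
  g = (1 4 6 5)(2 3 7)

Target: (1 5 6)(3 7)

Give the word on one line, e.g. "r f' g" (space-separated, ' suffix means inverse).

  after r': (1 6 5 4)(3 7)
  after g': (1 4 5)(2 7)
  after g': (2 3)(4 6)
  after g': (1 5 6)(3 7)

r' g' g' g'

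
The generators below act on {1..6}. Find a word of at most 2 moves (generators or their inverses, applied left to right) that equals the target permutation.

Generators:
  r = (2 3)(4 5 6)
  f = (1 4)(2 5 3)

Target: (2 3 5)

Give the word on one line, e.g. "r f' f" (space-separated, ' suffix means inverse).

  after f: (1 4)(2 5 3)
  after f: (2 3 5)

f f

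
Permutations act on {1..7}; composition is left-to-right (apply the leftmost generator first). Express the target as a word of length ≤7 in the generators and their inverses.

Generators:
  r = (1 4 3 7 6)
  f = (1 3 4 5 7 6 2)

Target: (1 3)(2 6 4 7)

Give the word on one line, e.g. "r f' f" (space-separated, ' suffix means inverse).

  after f: (1 3 4 5 7 6 2)
  after r': (1 4 5 3)(2 6)
  after f: (1 5 4 7 6)
  after f: (1 7 2)(3 4 6)
  after r': (1 3)(2 6 4 7)

f r' f f r'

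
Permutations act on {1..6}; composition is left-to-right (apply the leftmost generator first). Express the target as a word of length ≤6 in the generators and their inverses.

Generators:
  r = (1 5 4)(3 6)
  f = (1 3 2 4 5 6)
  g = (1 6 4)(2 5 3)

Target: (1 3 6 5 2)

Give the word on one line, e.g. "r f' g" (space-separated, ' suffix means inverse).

f' g g r g

  after f': (1 6 5 4 2 3)
  after g: (1 4 5)(3 6)
  after g: (2 5 6)(3 4)
  after r: (1 5 3)(2 4 6)
  after g: (1 3 6 5 2)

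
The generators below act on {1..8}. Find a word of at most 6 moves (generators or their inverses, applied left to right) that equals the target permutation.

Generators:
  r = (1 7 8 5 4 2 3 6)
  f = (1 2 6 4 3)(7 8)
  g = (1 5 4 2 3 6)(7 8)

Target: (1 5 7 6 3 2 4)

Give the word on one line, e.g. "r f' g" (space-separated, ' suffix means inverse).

r' g g f'

  after r': (1 6 3 2 4 5 8 7)
  after g: (5 7)
  after g: (1 5 8 7 4 2 3 6)
  after f': (1 5 7 6 3 2 4)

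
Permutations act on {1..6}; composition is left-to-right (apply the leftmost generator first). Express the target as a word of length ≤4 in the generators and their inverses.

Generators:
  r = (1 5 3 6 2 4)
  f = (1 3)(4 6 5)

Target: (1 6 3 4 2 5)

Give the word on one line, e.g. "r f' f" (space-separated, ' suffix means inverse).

r' f' f'

  after r': (1 4 2 6 3 5)
  after f': (1 5 3 6)(2 4)
  after f': (1 6 3 4 2 5)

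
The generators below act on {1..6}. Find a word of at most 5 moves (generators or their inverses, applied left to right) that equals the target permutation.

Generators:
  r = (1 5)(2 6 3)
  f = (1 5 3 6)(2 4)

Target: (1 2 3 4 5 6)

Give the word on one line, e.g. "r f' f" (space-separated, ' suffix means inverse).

  after f: (1 5 3 6)(2 4)
  after r': (2 4 3)(5 6)
  after f': (1 6)(3 4 5)
  after r: (1 3 4)(2 6 5)
  after r: (1 2 3 4 5 6)

f r' f' r r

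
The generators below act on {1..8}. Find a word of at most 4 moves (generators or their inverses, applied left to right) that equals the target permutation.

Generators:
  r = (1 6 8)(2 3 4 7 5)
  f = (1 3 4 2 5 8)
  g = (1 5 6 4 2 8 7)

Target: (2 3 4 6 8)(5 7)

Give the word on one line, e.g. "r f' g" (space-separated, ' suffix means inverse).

  after f': (1 8 5 2 4 3)
  after g: (1 7)(3 5 8 6 4)
  after r: (1 5)(2 3)(6 7)
  after g': (2 3 4 6 8)(5 7)

f' g r g'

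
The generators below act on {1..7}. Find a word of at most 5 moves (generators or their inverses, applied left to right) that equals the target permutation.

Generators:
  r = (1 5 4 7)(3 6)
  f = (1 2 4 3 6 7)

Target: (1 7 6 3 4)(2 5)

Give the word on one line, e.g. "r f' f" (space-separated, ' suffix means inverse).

  after r': (1 7 4 5)(3 6)
  after f: (2 4 5)(3 7)
  after r': (1 7 6 3 4)(2 5)

r' f r'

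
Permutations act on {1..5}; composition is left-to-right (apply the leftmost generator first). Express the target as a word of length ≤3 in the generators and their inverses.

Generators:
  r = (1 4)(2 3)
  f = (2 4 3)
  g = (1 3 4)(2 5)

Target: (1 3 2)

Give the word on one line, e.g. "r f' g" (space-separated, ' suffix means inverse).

  after f: (2 4 3)
  after r': (1 4 2)
  after f: (1 3 2)

f r' f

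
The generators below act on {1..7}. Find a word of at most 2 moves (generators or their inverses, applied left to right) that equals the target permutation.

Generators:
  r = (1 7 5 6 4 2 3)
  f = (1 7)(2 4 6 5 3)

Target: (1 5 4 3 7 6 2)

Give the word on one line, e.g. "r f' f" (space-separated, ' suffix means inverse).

r r

  after r: (1 7 5 6 4 2 3)
  after r: (1 5 4 3 7 6 2)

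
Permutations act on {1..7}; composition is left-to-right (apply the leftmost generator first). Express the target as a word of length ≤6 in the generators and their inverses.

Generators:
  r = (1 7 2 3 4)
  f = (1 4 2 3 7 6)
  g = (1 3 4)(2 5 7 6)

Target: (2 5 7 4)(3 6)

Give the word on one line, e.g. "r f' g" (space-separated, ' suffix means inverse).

r f g' r'

  after r: (1 7 2 3 4)
  after f: (1 6)(2 7 3)
  after g': (1 7)(2 5)(3 6 4)
  after r': (2 5 7 4)(3 6)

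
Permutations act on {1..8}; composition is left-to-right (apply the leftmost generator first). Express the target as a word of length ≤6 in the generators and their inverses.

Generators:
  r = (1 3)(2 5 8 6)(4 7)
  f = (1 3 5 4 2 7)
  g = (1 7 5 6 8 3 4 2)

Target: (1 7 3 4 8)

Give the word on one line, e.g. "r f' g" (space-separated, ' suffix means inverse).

g r' g f

  after g: (1 7 5 6 8 3 4 2)
  after r': (1 4 6 5 8)(2 3 7)
  after g: (1 2 4 8 7)(3 5)
  after f: (1 7 3 4 8)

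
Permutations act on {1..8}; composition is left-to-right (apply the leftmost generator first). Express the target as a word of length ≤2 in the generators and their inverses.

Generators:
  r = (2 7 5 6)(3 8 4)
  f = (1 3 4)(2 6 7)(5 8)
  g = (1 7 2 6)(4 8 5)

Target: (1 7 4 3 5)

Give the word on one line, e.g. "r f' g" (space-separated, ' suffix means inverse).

r g

  after r: (2 7 5 6)(3 8 4)
  after g: (1 7 4 3 5)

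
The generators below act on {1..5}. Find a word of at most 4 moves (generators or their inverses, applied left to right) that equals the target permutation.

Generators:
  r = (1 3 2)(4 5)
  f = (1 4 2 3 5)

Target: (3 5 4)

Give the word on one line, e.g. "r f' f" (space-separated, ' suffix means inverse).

  after r': (1 2 3)(4 5)
  after r': (1 3 2)
  after f: (1 5)(2 4)
  after f: (3 5 4)

r' r' f f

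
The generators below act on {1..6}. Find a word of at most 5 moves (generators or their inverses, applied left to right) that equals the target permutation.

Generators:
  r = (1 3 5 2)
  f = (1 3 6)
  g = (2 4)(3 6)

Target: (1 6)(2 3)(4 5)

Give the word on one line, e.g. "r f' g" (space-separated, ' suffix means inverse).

r' r' g r' g'

  after r': (1 2 5 3)
  after r': (1 5)(2 3)
  after g: (1 5)(2 6 3 4)
  after r': (1 3 4 5 2 6)
  after g': (1 6)(2 3)(4 5)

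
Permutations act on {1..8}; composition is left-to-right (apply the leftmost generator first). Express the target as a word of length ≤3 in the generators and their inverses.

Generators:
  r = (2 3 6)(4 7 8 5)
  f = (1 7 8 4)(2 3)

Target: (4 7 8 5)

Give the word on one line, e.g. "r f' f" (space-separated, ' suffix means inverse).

  after r': (2 6 3)(4 5 8 7)
  after r': (2 3 6)(4 8)(5 7)
  after r': (4 7 8 5)

r' r' r'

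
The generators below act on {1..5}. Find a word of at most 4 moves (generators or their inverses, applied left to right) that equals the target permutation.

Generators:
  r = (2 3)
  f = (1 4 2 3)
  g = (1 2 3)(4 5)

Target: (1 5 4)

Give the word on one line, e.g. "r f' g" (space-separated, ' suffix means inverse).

f g'

  after f: (1 4 2 3)
  after g': (1 5 4)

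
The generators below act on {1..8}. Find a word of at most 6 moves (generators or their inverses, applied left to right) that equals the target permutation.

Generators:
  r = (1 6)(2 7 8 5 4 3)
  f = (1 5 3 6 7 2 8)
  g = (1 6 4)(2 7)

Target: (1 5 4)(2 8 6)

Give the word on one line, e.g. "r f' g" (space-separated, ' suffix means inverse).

  after g: (1 6 4)(2 7)
  after r: (2 8 5 4 6 3)
  after r: (1 6 2 5 3 7 8 4)
  after g: (1 4 6 7 8)(2 5 3)
  after r': (1 5 4)(2 8 6)

g r r g r'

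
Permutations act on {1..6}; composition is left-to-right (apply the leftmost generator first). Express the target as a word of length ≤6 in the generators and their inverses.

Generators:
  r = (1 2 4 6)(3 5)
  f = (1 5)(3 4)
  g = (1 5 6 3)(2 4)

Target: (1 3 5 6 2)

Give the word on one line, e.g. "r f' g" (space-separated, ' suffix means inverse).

f' g f r' f

  after f': (1 5)(3 4)
  after g: (1 6 3 2 4)
  after f: (1 6 4 5)(2 3)
  after r': (1 4 3)(2 5 6)
  after f: (1 3 5 6 2)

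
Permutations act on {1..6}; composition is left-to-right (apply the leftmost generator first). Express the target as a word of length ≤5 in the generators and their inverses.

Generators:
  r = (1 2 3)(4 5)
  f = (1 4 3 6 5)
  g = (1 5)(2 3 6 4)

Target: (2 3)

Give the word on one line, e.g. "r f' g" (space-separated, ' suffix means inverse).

  after f: (1 4 3 6 5)
  after r: (1 5 2 3 6 4)
  after g': (4 5)
  after g': (1 5 6 3 2 4)
  after f: (2 3)

f r g' g' f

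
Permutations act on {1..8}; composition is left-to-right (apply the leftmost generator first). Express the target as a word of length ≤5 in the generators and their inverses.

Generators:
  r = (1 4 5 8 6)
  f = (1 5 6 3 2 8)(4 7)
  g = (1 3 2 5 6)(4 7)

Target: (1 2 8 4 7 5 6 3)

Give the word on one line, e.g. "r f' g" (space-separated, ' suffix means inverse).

f r g f'

  after f: (1 5 6 3 2 8)(4 7)
  after r: (1 8 4 7 5)(2 6 3)
  after g: (1 8 7 6 2)(3 5)
  after f': (1 2 8 4 7 5 6 3)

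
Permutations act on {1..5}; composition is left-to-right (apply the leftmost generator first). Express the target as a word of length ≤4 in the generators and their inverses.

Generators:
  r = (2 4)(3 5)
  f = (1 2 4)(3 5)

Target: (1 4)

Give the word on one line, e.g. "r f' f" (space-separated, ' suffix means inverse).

f r'

  after f: (1 2 4)(3 5)
  after r': (1 4)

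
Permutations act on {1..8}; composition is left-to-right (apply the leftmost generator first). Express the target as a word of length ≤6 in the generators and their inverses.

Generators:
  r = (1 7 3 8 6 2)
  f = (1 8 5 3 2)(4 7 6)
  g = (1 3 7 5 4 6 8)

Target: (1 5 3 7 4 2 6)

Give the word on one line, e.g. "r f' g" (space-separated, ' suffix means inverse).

  after f': (1 2 3 5 8)(4 6 7)
  after g: (1 2 7 6 5)(3 4 8)
  after f': (1 3 6 8 5 2 4)
  after f': (1 5 3 7 4 2 6)

f' g f' f'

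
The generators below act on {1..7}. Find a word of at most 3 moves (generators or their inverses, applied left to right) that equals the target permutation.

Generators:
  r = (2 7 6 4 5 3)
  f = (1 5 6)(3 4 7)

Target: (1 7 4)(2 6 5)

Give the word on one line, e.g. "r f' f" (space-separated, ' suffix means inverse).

r f' r'

  after r: (2 7 6 4 5 3)
  after f': (1 6 3 2 4)(5 7)
  after r': (1 7 4)(2 6 5)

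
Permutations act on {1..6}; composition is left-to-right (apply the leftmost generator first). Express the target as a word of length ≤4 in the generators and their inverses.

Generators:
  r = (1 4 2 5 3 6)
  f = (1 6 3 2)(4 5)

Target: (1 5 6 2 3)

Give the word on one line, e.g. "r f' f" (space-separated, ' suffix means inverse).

f r' r'

  after f: (1 6 3 2)(4 5)
  after r': (1 3 4 2 6 5)
  after r': (1 5 6 2 3)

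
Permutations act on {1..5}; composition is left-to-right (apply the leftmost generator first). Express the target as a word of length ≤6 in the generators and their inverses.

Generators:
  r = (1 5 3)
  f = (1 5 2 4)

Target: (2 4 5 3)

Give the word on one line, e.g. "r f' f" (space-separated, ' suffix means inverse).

r r f r' r'

  after r: (1 5 3)
  after r: (1 3 5)
  after f: (1 3 2 4)
  after r': (1 5)(2 4 3)
  after r': (2 4 5 3)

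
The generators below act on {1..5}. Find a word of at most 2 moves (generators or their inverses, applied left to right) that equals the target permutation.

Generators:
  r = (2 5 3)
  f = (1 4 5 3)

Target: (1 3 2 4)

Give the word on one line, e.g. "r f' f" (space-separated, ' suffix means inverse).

  after r: (2 5 3)
  after f': (1 3 2 4)

r f'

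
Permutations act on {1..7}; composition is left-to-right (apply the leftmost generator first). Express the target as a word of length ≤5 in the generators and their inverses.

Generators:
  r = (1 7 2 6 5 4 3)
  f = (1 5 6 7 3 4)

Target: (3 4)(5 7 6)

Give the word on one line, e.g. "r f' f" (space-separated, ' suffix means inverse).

r f r

  after r: (1 7 2 6 5 4 3)
  after f: (1 3 5)(2 7)
  after r: (3 4)(5 7 6)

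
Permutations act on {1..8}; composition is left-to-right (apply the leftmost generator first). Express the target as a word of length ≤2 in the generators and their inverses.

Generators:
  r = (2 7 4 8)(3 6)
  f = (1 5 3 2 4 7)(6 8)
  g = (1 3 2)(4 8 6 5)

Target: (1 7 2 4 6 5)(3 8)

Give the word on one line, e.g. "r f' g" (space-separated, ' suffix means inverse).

  after r: (2 7 4 8)(3 6)
  after f': (1 7 2 4 6 5)(3 8)

r f'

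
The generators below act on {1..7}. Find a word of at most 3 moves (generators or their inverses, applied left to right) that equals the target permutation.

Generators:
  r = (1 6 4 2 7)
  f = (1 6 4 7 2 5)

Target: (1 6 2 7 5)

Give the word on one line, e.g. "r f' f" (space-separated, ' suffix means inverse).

f f r'

  after f: (1 6 4 7 2 5)
  after f: (1 4 2)(5 6 7)
  after r': (1 6 2 7 5)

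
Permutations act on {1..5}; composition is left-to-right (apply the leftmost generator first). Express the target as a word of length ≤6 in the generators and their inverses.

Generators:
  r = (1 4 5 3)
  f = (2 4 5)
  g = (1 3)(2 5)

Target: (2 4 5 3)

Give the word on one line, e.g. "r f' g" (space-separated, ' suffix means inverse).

f g' r f f

  after f: (2 4 5)
  after g': (1 3)(2 4)
  after r: (2 5 3 4)
  after f: (3 5)
  after f: (2 4 5 3)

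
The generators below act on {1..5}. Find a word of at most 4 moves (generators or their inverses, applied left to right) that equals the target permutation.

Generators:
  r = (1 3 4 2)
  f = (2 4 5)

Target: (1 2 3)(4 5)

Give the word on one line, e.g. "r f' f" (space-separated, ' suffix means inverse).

  after f: (2 4 5)
  after r: (1 3 4 5)
  after r: (1 4 5 3 2)
  after r: (1 2 3)(4 5)

f r r r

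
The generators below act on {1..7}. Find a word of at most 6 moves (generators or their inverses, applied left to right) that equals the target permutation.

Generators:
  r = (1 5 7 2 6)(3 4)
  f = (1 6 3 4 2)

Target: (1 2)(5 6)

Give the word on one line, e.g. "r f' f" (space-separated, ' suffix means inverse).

  after f': (1 2 4 3 6)
  after r': (1 7 5)(2 3)
  after f': (1 7 5 2 6)(3 4)
  after r: (1 2)(5 6)

f' r' f' r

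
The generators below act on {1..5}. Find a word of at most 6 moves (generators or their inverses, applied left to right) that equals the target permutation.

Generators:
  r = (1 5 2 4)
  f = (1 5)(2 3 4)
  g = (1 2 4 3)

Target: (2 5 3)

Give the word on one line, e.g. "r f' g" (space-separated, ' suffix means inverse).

r' f' f' g'

  after r': (1 4 2 5)
  after f': (1 3 2)
  after f': (1 2 5)(3 4)
  after g': (2 5 3)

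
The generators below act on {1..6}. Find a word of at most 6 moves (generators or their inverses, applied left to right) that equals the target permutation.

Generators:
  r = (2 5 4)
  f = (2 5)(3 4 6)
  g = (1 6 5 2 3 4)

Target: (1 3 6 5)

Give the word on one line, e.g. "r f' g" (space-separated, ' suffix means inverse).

r' r' f g' f'

  after r': (2 4 5)
  after r': (2 5 4)
  after f: (3 4 5 6)
  after g': (1 4 6 2 5)
  after f': (1 3 6 5)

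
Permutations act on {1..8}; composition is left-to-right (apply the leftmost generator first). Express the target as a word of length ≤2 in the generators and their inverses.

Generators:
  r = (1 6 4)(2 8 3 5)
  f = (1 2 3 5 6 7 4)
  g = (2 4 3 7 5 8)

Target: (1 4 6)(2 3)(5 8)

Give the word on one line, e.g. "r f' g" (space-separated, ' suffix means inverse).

  after r: (1 6 4)(2 8 3 5)
  after r: (1 4 6)(2 3)(5 8)

r r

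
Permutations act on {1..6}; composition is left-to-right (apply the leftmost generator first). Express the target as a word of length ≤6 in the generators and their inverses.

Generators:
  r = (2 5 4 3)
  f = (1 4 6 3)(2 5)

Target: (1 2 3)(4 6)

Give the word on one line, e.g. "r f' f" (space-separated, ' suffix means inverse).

f' r f' f'

  after f': (1 3 6 4)(2 5)
  after r: (1 2 4)(3 6)
  after f': (1 5 2)(3 4)
  after f': (1 2 3)(4 6)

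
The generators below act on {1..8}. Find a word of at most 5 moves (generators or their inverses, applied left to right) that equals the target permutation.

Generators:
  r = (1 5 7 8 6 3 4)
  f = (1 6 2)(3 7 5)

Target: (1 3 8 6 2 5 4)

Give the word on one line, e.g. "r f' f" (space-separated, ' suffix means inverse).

  after f': (1 2 6)(3 5 7)
  after f': (1 6 2)(3 7 5)
  after r: (1 3 8 6 2 5 4)

f' f' r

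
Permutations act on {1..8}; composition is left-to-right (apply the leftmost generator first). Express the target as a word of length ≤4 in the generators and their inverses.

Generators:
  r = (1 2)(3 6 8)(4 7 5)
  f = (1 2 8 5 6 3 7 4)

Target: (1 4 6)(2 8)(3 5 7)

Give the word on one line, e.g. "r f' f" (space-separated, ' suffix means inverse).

f' r f

  after f': (1 4 7 3 6 5 8 2)
  after r: (1 7 6 4 5 3 8)
  after f: (1 4 6)(2 8)(3 5 7)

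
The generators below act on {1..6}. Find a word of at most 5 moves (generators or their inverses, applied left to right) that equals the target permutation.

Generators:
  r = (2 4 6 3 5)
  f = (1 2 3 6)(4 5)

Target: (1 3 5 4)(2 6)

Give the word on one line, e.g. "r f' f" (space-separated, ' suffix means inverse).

r f r' r'

  after r: (2 4 6 3 5)
  after f: (1 2 5 3 4)
  after r': (1 5 6 4)(2 3)
  after r': (1 3 5 4)(2 6)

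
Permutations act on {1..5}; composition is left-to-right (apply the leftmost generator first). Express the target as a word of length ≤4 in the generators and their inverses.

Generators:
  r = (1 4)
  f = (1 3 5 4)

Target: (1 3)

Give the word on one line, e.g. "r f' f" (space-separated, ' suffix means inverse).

f' r f

  after f': (1 4 5 3)
  after r: (3 4 5)
  after f: (1 3)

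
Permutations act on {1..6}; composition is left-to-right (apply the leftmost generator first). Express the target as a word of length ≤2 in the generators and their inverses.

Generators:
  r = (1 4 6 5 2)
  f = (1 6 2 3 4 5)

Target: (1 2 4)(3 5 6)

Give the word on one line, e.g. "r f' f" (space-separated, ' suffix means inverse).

  after f: (1 6 2 3 4 5)
  after f: (1 2 4)(3 5 6)

f f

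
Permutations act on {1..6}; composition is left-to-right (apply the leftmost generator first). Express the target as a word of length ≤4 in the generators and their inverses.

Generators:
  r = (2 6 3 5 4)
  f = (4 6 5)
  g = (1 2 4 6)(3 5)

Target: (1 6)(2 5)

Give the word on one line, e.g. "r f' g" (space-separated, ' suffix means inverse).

f' g' g' f

  after f': (4 5 6)
  after g': (1 6 2)(3 5 4)
  after g': (1 4 5 2 6)
  after f: (1 6)(2 5)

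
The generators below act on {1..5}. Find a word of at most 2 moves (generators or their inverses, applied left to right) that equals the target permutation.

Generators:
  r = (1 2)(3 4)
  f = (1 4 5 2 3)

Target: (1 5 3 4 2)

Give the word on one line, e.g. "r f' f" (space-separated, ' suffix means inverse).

  after f: (1 4 5 2 3)
  after f: (1 5 3 4 2)

f f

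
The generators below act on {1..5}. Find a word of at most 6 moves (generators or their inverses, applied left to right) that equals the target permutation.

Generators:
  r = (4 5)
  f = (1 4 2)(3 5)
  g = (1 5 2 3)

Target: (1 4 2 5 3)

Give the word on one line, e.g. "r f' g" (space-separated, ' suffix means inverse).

r f' g' r'

  after r: (4 5)
  after f': (1 2 4 3 5)
  after g': (1 5 3)(2 4)
  after r': (1 4 2 5 3)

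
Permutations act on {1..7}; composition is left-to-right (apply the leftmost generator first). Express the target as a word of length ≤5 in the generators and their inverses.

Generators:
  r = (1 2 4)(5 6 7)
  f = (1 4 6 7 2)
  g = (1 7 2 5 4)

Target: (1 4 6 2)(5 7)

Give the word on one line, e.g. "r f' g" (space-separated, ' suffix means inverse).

  after g': (1 4 5 2 7)
  after f': (2 6 4 5 7)
  after f': (1 2 4 5 6)
  after r: (1 4 6 2)(5 7)

g' f' f' r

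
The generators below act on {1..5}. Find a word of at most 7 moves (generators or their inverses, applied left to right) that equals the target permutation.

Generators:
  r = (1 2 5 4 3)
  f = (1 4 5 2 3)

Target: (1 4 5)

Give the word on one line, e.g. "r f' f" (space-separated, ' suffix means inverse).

r f' r f r

  after r: (1 2 5 4 3)
  after f': (1 5)(2 4)
  after r: (1 4 5 2 3)
  after f: (1 5 3 4 2)
  after r: (1 4 5)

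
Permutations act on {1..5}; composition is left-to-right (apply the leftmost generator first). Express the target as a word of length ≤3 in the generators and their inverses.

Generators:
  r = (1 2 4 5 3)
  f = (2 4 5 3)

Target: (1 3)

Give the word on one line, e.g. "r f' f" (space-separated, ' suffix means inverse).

r f'

  after r: (1 2 4 5 3)
  after f': (1 3)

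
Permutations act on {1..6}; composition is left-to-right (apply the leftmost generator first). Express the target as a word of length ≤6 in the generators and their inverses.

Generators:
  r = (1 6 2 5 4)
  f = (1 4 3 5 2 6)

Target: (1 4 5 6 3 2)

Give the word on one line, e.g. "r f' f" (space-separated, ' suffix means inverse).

f' f' f' r

  after f': (1 6 2 5 3 4)
  after f': (1 2 3)(4 6 5)
  after f': (1 5)(2 4)(3 6)
  after r: (1 4 5 6 3 2)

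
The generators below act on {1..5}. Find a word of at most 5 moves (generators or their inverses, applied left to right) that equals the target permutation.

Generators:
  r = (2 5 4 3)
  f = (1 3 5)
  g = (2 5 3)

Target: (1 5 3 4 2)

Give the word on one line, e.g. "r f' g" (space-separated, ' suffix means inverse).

  after g: (2 5 3)
  after f: (1 3 2)
  after r: (1 2)(3 5 4)
  after r: (1 5 3 4 2)

g f r r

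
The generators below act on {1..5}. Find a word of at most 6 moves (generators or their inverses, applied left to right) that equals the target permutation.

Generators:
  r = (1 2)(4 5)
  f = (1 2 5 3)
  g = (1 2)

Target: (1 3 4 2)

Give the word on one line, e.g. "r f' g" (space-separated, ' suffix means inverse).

  after g: (1 2)
  after r': (4 5)
  after f': (1 3 5 4 2)
  after r: (1 3 4)
  after g: (1 3 4 2)

g r' f' r g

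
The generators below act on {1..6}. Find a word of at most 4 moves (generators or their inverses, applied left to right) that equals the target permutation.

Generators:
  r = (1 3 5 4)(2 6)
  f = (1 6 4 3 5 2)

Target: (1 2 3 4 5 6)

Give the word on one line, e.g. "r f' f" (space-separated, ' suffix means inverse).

f r

  after f: (1 6 4 3 5 2)
  after r: (1 2 3 4 5 6)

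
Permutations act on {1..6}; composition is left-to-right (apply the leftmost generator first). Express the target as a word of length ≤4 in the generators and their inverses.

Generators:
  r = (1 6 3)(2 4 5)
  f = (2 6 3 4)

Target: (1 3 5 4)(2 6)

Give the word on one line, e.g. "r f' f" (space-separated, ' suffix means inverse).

f f r'

  after f: (2 6 3 4)
  after f: (2 3)(4 6)
  after r': (1 3 5 4)(2 6)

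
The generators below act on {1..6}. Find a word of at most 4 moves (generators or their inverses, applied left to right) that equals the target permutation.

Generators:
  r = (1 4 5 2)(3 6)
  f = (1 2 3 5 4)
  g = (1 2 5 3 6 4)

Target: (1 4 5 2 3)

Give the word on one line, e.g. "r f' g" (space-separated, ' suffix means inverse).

  after f: (1 2 3 5 4)
  after r: (2 6 3)
  after r: (1 4 5 2 3)

f r r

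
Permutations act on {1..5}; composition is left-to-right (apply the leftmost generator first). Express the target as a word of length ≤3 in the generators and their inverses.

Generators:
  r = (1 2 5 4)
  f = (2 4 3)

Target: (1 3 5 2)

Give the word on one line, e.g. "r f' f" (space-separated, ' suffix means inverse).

f r f'

  after f: (2 4 3)
  after r: (1 2)(3 5 4)
  after f': (1 3 5 2)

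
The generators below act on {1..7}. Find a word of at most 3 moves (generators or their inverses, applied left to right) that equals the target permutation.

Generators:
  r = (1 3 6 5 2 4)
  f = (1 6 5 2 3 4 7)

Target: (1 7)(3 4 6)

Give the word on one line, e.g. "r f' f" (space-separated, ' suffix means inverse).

  after f': (1 7 4 3 2 5 6)
  after r: (1 7)(3 4 6)

f' r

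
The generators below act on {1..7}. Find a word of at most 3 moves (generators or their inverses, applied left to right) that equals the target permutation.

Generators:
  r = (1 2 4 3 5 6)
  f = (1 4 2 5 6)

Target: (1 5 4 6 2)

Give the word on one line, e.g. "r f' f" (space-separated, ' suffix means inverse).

f' f'

  after f': (1 6 5 2 4)
  after f': (1 5 4 6 2)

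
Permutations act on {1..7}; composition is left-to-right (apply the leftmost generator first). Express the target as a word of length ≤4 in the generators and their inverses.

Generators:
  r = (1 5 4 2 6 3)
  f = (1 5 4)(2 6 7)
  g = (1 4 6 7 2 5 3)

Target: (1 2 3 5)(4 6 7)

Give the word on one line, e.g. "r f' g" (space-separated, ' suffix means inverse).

f g' f r'

  after f: (1 5 4)(2 6 7)
  after g': (1 2 4 3 5)
  after f: (1 6 7 2)(3 4)
  after r': (1 2 3 5)(4 6 7)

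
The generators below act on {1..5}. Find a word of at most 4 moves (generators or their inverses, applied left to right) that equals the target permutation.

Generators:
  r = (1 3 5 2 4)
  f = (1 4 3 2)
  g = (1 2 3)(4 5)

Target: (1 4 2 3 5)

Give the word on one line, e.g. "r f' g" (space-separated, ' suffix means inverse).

  after g': (1 3 2)(4 5)
  after r': (2 4 3 5)
  after f: (1 4 2 3 5)

g' r' f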